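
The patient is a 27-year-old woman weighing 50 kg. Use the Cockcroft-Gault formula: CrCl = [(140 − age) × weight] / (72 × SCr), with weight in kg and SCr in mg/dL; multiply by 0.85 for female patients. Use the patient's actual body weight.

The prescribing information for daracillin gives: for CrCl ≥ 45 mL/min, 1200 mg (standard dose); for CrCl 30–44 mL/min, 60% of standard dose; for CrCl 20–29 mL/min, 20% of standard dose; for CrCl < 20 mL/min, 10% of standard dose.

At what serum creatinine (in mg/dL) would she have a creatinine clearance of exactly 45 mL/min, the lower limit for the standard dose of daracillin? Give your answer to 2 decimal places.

Standard dose requires CrCl ≥ 45 mL/min.
Set (140 − 27) × 50 × 0.85 / (72 × SCr) = 45
SCr = (140 − 27) × 50 × 0.85 / (72 × 45) = 1.482 mg/dL

1.48 mg/dL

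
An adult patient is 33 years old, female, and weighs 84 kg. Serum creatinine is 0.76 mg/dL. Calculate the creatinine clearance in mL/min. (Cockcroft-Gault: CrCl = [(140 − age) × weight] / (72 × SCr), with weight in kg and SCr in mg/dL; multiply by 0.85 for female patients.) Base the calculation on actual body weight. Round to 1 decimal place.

139.6 mL/min

CrCl = (140 − 33) × 84 / (72 × 0.76) × 0.85 = 8988.0 / 54.72 × 0.85 ≈ 139.6 mL/min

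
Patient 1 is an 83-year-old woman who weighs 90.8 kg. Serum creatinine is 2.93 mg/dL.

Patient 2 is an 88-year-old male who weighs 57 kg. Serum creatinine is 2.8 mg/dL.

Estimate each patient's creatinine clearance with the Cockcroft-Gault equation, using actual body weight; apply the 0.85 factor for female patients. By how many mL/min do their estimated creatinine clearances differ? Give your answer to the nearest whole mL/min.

6 mL/min

Patient 1: CrCl = (140 − 83) × 90.8 / (72 × 2.93) × 0.85 = 5175.6 / 210.96 × 0.85 ≈ 20.9 mL/min
Patient 2: CrCl = (140 − 88) × 57 / (72 × 2.8) = 2964.0 / 201.60 ≈ 14.7 mL/min
|20.9 − 14.7| = 6.2 mL/min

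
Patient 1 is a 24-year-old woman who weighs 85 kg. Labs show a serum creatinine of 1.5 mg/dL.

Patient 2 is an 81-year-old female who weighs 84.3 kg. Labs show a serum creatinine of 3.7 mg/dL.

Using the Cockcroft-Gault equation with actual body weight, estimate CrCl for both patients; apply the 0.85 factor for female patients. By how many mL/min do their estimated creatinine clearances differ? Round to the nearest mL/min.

Patient 1: CrCl = (140 − 24) × 85 / (72 × 1.5) × 0.85 = 9860.0 / 108.00 × 0.85 ≈ 77.6 mL/min
Patient 2: CrCl = (140 − 81) × 84.3 / (72 × 3.7) × 0.85 = 4973.7 / 266.40 × 0.85 ≈ 15.9 mL/min
|77.6 − 15.9| = 61.7 mL/min

62 mL/min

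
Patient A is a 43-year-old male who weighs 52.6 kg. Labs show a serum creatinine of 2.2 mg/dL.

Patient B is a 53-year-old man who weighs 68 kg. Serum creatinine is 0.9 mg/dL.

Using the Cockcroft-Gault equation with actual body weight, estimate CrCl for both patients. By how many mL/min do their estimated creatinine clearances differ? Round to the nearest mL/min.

59 mL/min

Patient A: CrCl = (140 − 43) × 52.6 / (72 × 2.2) = 5102.2 / 158.40 ≈ 32.2 mL/min
Patient B: CrCl = (140 − 53) × 68 / (72 × 0.9) = 5916.0 / 64.80 ≈ 91.3 mL/min
|32.2 − 91.3| = 59.1 mL/min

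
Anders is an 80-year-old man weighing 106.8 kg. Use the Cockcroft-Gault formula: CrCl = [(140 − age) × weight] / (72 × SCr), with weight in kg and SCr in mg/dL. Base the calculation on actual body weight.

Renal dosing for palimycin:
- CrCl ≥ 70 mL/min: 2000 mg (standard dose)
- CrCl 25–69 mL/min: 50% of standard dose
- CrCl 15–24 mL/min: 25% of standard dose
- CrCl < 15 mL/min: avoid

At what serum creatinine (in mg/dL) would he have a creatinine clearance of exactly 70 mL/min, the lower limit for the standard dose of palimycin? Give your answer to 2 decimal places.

Standard dose requires CrCl ≥ 70 mL/min.
Set (140 − 80) × 106.8 / (72 × SCr) = 70
SCr = (140 − 80) × 106.8 / (72 × 70) = 1.271 mg/dL

1.27 mg/dL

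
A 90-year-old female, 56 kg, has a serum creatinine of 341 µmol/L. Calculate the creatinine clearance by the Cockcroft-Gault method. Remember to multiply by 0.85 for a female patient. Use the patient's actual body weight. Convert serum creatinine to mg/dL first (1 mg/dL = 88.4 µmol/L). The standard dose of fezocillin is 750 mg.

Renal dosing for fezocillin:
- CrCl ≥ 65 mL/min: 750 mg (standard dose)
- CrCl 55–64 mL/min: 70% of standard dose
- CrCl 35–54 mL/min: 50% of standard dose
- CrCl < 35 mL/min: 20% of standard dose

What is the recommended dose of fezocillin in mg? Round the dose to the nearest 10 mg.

150 mg

SCr = 341 / 88.4 = 3.857 mg/dL
CrCl = (140 − 90) × 56 / (72 × 3.857) × 0.85 = 2800.0 / 277.70 × 0.85 ≈ 8.6 mL/min
CrCl ≈ 9 mL/min → bracket < 35 mL/min.
20% of 750 mg = 150 mg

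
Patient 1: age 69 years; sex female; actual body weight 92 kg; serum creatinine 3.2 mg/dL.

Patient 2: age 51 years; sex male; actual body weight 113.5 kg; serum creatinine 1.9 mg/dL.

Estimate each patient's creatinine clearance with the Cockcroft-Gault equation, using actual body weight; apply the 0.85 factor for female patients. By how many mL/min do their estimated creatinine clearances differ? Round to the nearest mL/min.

Patient 1: CrCl = (140 − 69) × 92 / (72 × 3.2) × 0.85 = 6532.0 / 230.40 × 0.85 ≈ 24.1 mL/min
Patient 2: CrCl = (140 − 51) × 113.5 / (72 × 1.9) = 10101.5 / 136.80 ≈ 73.8 mL/min
|24.1 − 73.8| = 49.7 mL/min

50 mL/min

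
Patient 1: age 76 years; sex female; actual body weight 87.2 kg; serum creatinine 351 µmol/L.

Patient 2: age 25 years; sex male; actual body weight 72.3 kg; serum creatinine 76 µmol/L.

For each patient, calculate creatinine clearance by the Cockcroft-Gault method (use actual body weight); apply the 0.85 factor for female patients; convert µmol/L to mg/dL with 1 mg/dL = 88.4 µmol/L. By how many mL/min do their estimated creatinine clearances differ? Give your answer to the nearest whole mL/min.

118 mL/min

Patient 1: SCr = 351 / 88.4 = 3.971 mg/dL
Patient 1: CrCl = (140 − 76) × 87.2 / (72 × 3.971) × 0.85 = 5580.8 / 285.91 × 0.85 ≈ 16.6 mL/min
Patient 2: SCr = 76 / 88.4 = 0.86 mg/dL
Patient 2: CrCl = (140 − 25) × 72.3 / (72 × 0.86) = 8314.5 / 61.92 ≈ 134.3 mL/min
|16.6 − 134.3| = 117.7 mL/min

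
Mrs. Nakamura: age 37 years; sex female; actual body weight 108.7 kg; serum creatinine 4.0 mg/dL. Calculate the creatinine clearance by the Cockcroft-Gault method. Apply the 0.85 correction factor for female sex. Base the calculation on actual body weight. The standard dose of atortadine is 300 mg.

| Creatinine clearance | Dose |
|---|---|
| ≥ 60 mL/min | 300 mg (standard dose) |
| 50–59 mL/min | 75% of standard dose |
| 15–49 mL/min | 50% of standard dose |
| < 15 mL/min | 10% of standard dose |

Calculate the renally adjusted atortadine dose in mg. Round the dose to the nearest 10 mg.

CrCl = (140 − 37) × 108.7 / (72 × 4) × 0.85 = 11196.1 / 288.00 × 0.85 ≈ 33.0 mL/min
CrCl ≈ 33 mL/min → bracket 15–49 mL/min.
50% of 300 mg = 150 mg

150 mg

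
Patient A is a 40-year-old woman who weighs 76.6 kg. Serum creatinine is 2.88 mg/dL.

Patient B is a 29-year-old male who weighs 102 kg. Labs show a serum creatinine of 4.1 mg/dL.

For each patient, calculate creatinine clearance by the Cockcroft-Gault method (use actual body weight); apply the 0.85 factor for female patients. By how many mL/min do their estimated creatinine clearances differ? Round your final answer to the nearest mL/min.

7 mL/min

Patient A: CrCl = (140 − 40) × 76.6 / (72 × 2.88) × 0.85 = 7660.0 / 207.36 × 0.85 ≈ 31.4 mL/min
Patient B: CrCl = (140 − 29) × 102 / (72 × 4.1) = 11322.0 / 295.20 ≈ 38.4 mL/min
|31.4 − 38.4| = 7.0 mL/min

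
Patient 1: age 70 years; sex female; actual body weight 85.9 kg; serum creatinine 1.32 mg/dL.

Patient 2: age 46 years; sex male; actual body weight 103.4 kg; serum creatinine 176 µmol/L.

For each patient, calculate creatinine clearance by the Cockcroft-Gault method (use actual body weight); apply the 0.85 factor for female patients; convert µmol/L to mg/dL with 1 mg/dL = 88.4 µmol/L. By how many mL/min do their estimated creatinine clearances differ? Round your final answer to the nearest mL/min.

14 mL/min

Patient 1: CrCl = (140 − 70) × 85.9 / (72 × 1.32) × 0.85 = 6013.0 / 95.04 × 0.85 ≈ 53.8 mL/min
Patient 2: SCr = 176 / 88.4 = 1.991 mg/dL
Patient 2: CrCl = (140 − 46) × 103.4 / (72 × 1.991) = 9719.6 / 143.35 ≈ 67.8 mL/min
|53.8 − 67.8| = 14.0 mL/min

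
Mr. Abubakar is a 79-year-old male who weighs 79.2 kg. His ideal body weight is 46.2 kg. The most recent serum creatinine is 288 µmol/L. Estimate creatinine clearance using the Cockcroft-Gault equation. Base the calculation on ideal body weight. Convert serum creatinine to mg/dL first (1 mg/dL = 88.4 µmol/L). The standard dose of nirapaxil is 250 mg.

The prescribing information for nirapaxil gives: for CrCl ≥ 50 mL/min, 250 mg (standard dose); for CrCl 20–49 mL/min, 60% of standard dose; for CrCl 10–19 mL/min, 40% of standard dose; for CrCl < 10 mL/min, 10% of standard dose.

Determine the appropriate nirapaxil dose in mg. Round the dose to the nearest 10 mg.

SCr = 288 / 88.4 = 3.258 mg/dL
CrCl = (140 − 79) × 46.2 / (72 × 3.258) = 2818.2 / 234.58 ≈ 12.0 mL/min
CrCl ≈ 12 mL/min → bracket 10–19 mL/min.
40% of 250 mg = 100 mg

100 mg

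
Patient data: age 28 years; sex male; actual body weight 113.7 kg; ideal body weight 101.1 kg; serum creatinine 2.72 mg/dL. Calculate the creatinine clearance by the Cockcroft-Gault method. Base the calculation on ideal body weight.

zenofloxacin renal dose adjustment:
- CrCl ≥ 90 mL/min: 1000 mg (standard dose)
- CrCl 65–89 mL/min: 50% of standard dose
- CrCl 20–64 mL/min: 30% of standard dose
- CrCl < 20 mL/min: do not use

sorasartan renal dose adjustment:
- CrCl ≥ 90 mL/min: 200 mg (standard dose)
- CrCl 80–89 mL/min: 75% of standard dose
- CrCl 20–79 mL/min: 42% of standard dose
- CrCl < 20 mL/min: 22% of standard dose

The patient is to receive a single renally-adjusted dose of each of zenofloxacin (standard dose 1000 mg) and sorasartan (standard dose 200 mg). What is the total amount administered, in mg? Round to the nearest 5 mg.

385 mg

CrCl = (140 − 28) × 101.1 / (72 × 2.72) = 11323.2 / 195.84 ≈ 57.8 mL/min
CrCl ≈ 58 mL/min.
zenofloxacin: 20–64 mL/min → 30% of 1000 mg = 300 mg.
sorasartan: 20–79 mL/min → 42% of 200 mg = 84 mg.
Total = 300 + 84 = 384 mg.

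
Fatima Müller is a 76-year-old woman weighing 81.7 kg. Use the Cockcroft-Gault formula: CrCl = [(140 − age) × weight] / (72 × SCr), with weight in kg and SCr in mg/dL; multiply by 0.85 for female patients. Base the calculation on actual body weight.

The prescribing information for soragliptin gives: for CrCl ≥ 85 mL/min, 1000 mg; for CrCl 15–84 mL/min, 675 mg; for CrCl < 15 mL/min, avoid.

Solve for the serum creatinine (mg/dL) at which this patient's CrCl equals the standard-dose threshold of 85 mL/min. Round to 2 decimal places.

0.73 mg/dL

Standard dose requires CrCl ≥ 85 mL/min.
Set (140 − 76) × 81.7 × 0.85 / (72 × SCr) = 85
SCr = (140 − 76) × 81.7 × 0.85 / (72 × 85) = 0.726 mg/dL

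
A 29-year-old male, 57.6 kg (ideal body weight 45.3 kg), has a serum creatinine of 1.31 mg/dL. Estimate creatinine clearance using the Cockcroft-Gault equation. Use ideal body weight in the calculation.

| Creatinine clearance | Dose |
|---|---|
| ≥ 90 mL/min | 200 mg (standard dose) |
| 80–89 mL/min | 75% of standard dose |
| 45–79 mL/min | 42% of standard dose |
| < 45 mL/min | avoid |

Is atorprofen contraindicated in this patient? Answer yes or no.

CrCl = (140 − 29) × 45.3 / (72 × 1.31) = 5028.3 / 94.32 ≈ 53.3 mL/min
CrCl ≈ 53 mL/min, which is ≥ 45 mL/min.

no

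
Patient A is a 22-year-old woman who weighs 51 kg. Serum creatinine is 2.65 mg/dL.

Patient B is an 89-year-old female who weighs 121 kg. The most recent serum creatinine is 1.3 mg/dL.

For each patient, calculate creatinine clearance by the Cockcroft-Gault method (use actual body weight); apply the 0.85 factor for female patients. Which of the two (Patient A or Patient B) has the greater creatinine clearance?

Patient A: CrCl = (140 − 22) × 51 / (72 × 2.65) × 0.85 = 6018.0 / 190.80 × 0.85 ≈ 26.8 mL/min
Patient B: CrCl = (140 − 89) × 121 / (72 × 1.3) × 0.85 = 6171.0 / 93.60 × 0.85 ≈ 56.0 mL/min
26.8 vs 56.0 mL/min → Patient B is higher.

Patient B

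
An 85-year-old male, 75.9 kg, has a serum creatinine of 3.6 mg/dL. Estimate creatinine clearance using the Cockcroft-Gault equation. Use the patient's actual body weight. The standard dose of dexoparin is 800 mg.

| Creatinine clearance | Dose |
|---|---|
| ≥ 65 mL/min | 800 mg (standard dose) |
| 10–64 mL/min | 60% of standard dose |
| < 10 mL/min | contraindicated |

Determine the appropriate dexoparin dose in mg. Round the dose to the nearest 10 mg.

CrCl = (140 − 85) × 75.9 / (72 × 3.6) = 4174.5 / 259.20 ≈ 16.1 mL/min
CrCl ≈ 16 mL/min → bracket 10–64 mL/min.
60% of 800 mg = 480 mg

480 mg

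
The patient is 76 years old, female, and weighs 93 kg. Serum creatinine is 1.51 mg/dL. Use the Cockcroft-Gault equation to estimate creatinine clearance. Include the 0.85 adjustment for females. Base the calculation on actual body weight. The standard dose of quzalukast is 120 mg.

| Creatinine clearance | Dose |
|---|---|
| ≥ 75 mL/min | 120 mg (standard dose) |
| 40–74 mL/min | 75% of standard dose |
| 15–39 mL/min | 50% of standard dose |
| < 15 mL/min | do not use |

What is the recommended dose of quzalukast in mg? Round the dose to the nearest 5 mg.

90 mg

CrCl = (140 − 76) × 93 / (72 × 1.51) × 0.85 = 5952.0 / 108.72 × 0.85 ≈ 46.5 mL/min
CrCl ≈ 47 mL/min → bracket 40–74 mL/min.
75% of 120 mg = 90 mg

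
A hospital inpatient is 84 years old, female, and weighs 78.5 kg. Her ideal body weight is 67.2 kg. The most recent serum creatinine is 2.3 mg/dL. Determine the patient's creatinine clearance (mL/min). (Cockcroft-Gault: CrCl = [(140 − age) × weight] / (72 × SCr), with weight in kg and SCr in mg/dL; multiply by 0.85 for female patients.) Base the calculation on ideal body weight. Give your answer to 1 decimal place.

19.3 mL/min

CrCl = (140 − 84) × 67.2 / (72 × 2.3) × 0.85 = 3763.2 / 165.60 × 0.85 ≈ 19.3 mL/min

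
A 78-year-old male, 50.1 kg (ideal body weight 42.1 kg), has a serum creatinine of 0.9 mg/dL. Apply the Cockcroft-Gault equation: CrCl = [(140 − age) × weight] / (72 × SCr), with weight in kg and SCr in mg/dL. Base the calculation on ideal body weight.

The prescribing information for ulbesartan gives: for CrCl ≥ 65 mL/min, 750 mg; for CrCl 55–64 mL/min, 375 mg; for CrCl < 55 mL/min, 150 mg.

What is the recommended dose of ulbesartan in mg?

150 mg

CrCl = (140 − 78) × 42.1 / (72 × 0.9) = 2610.2 / 64.80 ≈ 40.3 mL/min
CrCl ≈ 40 mL/min → bracket < 55 mL/min.
Dose for this bracket: 150 mg.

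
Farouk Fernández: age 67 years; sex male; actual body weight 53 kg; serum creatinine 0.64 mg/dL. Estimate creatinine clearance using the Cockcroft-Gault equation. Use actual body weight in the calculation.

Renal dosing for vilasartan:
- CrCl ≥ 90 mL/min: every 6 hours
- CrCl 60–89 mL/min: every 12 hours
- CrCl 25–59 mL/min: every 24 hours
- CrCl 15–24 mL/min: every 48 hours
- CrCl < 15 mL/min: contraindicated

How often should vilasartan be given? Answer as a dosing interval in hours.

CrCl = (140 − 67) × 53 / (72 × 0.64) = 3869.0 / 46.08 ≈ 84.0 mL/min
CrCl ≈ 84 mL/min → bracket 60–89 mL/min → every 12 hours.

every 12 hours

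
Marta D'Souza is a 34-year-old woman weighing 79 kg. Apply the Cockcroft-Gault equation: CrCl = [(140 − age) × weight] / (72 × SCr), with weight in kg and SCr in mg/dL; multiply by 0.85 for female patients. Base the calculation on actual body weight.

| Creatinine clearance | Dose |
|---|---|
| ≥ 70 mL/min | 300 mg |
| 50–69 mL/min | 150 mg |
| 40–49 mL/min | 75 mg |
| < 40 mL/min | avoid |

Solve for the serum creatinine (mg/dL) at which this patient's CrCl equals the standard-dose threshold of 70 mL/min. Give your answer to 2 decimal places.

1.41 mg/dL

Standard dose requires CrCl ≥ 70 mL/min.
Set (140 − 34) × 79 × 0.85 / (72 × SCr) = 70
SCr = (140 − 34) × 79 × 0.85 / (72 × 70) = 1.412 mg/dL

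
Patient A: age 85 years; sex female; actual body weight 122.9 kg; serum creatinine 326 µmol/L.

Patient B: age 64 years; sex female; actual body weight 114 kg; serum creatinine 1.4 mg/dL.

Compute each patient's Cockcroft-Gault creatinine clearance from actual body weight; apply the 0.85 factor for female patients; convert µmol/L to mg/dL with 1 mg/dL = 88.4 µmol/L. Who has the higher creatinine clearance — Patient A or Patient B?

Patient A: SCr = 326 / 88.4 = 3.688 mg/dL
Patient A: CrCl = (140 − 85) × 122.9 / (72 × 3.688) × 0.85 = 6759.5 / 265.54 × 0.85 ≈ 21.6 mL/min
Patient B: CrCl = (140 − 64) × 114 / (72 × 1.4) × 0.85 = 8664.0 / 100.80 × 0.85 ≈ 73.1 mL/min
21.6 vs 73.1 mL/min → Patient B is higher.

Patient B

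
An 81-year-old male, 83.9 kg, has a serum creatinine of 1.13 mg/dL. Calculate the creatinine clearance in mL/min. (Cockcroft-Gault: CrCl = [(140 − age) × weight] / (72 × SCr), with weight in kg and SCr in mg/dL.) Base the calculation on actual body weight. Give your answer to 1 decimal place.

CrCl = (140 − 81) × 83.9 / (72 × 1.13) = 4950.1 / 81.36 ≈ 60.8 mL/min

60.8 mL/min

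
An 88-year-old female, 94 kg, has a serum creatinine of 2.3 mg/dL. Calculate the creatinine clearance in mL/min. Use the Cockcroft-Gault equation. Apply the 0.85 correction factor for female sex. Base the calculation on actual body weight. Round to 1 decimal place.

CrCl = (140 − 88) × 94 / (72 × 2.3) × 0.85 = 4888.0 / 165.60 × 0.85 ≈ 25.1 mL/min

25.1 mL/min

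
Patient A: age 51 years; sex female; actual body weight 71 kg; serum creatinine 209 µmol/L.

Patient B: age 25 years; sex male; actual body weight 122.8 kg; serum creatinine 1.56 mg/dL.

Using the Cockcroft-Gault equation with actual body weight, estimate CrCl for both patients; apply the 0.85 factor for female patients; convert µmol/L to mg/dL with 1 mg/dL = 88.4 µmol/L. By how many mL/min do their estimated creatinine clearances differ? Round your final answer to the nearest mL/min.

Patient A: SCr = 209 / 88.4 = 2.364 mg/dL
Patient A: CrCl = (140 − 51) × 71 / (72 × 2.364) × 0.85 = 6319.0 / 170.21 × 0.85 ≈ 31.6 mL/min
Patient B: CrCl = (140 − 25) × 122.8 / (72 × 1.56) = 14122.0 / 112.32 ≈ 125.7 mL/min
|31.6 − 125.7| = 94.1 mL/min

94 mL/min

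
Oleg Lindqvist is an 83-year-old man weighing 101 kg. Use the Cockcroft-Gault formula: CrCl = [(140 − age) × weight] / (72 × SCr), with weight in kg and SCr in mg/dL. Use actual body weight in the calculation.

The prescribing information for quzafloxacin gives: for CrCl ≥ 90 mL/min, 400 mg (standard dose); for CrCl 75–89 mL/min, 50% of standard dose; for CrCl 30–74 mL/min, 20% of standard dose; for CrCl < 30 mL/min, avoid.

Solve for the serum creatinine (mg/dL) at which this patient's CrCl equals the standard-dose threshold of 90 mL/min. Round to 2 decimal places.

0.89 mg/dL

Standard dose requires CrCl ≥ 90 mL/min.
Set (140 − 83) × 101 / (72 × SCr) = 90
SCr = (140 − 83) × 101 / (72 × 90) = 0.888 mg/dL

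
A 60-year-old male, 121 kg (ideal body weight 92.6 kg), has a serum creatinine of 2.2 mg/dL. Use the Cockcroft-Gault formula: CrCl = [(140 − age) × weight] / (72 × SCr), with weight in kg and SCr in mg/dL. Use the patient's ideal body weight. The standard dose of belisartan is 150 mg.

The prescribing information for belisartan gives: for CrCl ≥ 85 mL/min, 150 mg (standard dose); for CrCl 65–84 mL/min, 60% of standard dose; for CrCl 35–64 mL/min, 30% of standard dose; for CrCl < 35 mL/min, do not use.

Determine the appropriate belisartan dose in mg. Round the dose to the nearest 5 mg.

45 mg

CrCl = (140 − 60) × 92.6 / (72 × 2.2) = 7408.0 / 158.40 ≈ 46.8 mL/min
CrCl ≈ 47 mL/min → bracket 35–64 mL/min.
30% of 150 mg = 45 mg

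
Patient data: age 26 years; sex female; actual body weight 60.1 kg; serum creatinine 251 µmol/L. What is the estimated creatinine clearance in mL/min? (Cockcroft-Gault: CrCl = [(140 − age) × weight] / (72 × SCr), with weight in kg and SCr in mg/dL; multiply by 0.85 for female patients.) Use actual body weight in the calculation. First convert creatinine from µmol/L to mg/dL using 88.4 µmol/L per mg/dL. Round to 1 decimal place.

28.5 mL/min

SCr = 251 / 88.4 = 2.839 mg/dL
CrCl = (140 − 26) × 60.1 / (72 × 2.839) × 0.85 = 6851.4 / 204.41 × 0.85 ≈ 28.5 mL/min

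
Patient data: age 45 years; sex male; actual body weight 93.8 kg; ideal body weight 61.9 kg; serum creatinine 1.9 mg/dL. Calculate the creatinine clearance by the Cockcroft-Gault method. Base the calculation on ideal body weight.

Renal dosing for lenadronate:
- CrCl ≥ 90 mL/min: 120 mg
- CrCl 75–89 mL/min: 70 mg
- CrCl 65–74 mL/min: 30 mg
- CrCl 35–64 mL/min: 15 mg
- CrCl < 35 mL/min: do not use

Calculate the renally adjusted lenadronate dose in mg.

CrCl = (140 − 45) × 61.9 / (72 × 1.9) = 5880.5 / 136.80 ≈ 43.0 mL/min
CrCl ≈ 43 mL/min → bracket 35–64 mL/min.
Dose for this bracket: 15 mg.

15 mg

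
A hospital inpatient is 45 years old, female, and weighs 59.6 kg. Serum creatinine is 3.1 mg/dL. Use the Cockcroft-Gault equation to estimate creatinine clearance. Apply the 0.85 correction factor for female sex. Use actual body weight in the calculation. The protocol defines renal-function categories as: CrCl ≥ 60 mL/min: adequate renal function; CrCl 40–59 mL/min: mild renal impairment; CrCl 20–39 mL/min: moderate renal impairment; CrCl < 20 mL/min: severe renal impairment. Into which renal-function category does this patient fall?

CrCl = (140 − 45) × 59.6 / (72 × 3.1) × 0.85 = 5662.0 / 223.20 × 0.85 ≈ 21.6 mL/min
22 mL/min falls in the 'moderate renal impairment' range.

moderate renal impairment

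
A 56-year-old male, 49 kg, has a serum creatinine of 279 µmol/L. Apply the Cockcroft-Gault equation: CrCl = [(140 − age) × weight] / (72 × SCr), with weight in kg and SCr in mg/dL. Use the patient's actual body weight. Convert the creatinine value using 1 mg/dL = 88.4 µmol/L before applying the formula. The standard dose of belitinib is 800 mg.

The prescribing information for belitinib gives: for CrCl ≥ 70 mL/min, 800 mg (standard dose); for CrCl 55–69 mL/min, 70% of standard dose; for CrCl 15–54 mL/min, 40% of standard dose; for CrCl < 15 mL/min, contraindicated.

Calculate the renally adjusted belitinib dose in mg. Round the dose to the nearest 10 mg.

SCr = 279 / 88.4 = 3.156 mg/dL
CrCl = (140 − 56) × 49 / (72 × 3.156) = 4116.0 / 227.23 ≈ 18.1 mL/min
CrCl ≈ 18 mL/min → bracket 15–54 mL/min.
40% of 800 mg = 320 mg

320 mg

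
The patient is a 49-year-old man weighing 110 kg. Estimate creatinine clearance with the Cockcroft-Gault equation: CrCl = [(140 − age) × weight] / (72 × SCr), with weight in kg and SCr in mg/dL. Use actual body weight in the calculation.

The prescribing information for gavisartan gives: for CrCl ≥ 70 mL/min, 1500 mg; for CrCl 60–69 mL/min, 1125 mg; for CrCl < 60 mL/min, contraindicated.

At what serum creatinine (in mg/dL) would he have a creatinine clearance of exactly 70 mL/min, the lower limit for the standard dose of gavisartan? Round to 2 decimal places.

1.99 mg/dL

Standard dose requires CrCl ≥ 70 mL/min.
Set (140 − 49) × 110 / (72 × SCr) = 70
SCr = (140 − 49) × 110 / (72 × 70) = 1.986 mg/dL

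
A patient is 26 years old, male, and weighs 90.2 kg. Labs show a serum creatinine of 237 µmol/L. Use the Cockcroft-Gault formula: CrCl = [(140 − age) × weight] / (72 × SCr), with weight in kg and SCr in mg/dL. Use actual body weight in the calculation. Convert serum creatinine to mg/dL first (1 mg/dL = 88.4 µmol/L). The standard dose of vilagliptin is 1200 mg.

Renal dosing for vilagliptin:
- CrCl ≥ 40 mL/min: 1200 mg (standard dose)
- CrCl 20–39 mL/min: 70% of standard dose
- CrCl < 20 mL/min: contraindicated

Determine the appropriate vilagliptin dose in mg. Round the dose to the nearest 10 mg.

1200 mg

SCr = 237 / 88.4 = 2.681 mg/dL
CrCl = (140 − 26) × 90.2 / (72 × 2.681) = 10282.8 / 193.03 ≈ 53.3 mL/min
CrCl ≈ 53 mL/min → bracket ≥ 40 mL/min.
100% of 1200 mg = 1200 mg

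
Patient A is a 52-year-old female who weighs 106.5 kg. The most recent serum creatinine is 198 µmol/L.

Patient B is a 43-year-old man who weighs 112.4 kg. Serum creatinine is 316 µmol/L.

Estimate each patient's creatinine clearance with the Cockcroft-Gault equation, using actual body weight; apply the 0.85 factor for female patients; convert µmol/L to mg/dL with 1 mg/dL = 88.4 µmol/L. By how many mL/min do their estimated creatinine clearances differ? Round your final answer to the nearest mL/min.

Patient A: SCr = 198 / 88.4 = 2.24 mg/dL
Patient A: CrCl = (140 − 52) × 106.5 / (72 × 2.24) × 0.85 = 9372.0 / 161.28 × 0.85 ≈ 49.4 mL/min
Patient B: SCr = 316 / 88.4 = 3.575 mg/dL
Patient B: CrCl = (140 − 43) × 112.4 / (72 × 3.575) = 10902.8 / 257.40 ≈ 42.4 mL/min
|49.4 − 42.4| = 7.0 mL/min

7 mL/min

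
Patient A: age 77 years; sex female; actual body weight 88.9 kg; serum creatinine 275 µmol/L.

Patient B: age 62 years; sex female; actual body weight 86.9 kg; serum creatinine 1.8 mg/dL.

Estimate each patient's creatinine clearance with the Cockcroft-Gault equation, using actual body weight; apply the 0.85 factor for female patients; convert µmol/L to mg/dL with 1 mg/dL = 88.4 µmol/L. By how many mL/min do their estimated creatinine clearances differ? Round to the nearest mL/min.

23 mL/min

Patient A: SCr = 275 / 88.4 = 3.111 mg/dL
Patient A: CrCl = (140 − 77) × 88.9 / (72 × 3.111) × 0.85 = 5600.7 / 223.99 × 0.85 ≈ 21.3 mL/min
Patient B: CrCl = (140 − 62) × 86.9 / (72 × 1.8) × 0.85 = 6778.2 / 129.60 × 0.85 ≈ 44.5 mL/min
|21.3 − 44.5| = 23.2 mL/min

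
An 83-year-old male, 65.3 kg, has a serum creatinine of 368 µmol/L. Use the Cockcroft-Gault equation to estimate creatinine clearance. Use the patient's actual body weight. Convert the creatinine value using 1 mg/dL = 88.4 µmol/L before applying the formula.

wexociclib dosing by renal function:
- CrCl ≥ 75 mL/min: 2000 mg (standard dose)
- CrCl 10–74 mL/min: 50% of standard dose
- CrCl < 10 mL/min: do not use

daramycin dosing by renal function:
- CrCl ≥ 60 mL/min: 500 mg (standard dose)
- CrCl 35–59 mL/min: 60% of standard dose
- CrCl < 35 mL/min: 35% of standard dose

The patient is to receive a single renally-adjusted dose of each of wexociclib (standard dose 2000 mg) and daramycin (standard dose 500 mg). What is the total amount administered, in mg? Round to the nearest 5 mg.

1175 mg

SCr = 368 / 88.4 = 4.163 mg/dL
CrCl = (140 − 83) × 65.3 / (72 × 4.163) = 3722.1 / 299.74 ≈ 12.4 mL/min
CrCl ≈ 12 mL/min.
wexociclib: 10–74 mL/min → 50% of 2000 mg = 1000 mg.
daramycin: < 35 mL/min → 35% of 500 mg = 175 mg.
Total = 1000 + 175 = 1175 mg.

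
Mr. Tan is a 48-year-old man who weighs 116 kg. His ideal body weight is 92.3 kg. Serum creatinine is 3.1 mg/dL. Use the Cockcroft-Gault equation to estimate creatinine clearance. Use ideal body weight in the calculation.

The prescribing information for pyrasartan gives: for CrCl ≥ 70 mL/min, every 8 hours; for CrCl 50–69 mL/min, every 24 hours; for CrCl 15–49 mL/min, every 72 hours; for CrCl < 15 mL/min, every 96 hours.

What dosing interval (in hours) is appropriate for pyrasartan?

CrCl = (140 − 48) × 92.3 / (72 × 3.1) = 8491.6 / 223.20 ≈ 38.0 mL/min
CrCl ≈ 38 mL/min → bracket 15–49 mL/min → every 72 hours.

every 72 hours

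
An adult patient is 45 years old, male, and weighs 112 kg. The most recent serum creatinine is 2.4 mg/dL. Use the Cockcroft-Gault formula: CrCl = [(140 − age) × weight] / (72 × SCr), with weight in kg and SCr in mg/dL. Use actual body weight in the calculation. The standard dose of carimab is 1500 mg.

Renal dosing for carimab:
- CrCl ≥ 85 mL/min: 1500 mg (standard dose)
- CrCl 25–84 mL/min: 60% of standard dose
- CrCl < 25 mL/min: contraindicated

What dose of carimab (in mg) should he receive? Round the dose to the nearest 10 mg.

900 mg

CrCl = (140 − 45) × 112 / (72 × 2.4) = 10640.0 / 172.80 ≈ 61.6 mL/min
CrCl ≈ 62 mL/min → bracket 25–84 mL/min.
60% of 1500 mg = 900 mg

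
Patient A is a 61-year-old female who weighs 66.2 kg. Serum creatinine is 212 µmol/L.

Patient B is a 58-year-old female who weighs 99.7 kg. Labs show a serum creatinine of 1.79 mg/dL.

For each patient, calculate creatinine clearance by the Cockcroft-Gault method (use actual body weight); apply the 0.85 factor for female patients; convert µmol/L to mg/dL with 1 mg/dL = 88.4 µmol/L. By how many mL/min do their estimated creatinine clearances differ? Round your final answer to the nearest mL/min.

28 mL/min

Patient A: SCr = 212 / 88.4 = 2.398 mg/dL
Patient A: CrCl = (140 − 61) × 66.2 / (72 × 2.398) × 0.85 = 5229.8 / 172.66 × 0.85 ≈ 25.7 mL/min
Patient B: CrCl = (140 − 58) × 99.7 / (72 × 1.79) × 0.85 = 8175.4 / 128.88 × 0.85 ≈ 53.9 mL/min
|25.7 − 53.9| = 28.2 mL/min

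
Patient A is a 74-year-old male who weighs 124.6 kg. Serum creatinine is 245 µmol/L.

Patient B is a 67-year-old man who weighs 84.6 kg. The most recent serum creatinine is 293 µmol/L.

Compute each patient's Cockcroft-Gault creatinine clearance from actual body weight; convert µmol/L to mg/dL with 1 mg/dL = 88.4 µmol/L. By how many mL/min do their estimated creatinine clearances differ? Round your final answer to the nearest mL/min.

15 mL/min

Patient A: SCr = 245 / 88.4 = 2.771 mg/dL
Patient A: CrCl = (140 − 74) × 124.6 / (72 × 2.771) = 8223.6 / 199.51 ≈ 41.2 mL/min
Patient B: SCr = 293 / 88.4 = 3.314 mg/dL
Patient B: CrCl = (140 − 67) × 84.6 / (72 × 3.314) = 6175.8 / 238.61 ≈ 25.9 mL/min
|41.2 − 25.9| = 15.3 mL/min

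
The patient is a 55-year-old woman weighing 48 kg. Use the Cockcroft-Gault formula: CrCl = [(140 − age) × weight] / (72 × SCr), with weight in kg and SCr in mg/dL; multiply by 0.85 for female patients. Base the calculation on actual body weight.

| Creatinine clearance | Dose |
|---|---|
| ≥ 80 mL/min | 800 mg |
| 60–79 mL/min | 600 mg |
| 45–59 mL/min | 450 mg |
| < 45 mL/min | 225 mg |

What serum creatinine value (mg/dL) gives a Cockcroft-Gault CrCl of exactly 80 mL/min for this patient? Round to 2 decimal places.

0.60 mg/dL

Standard dose requires CrCl ≥ 80 mL/min.
Set (140 − 55) × 48 × 0.85 / (72 × SCr) = 80
SCr = (140 − 55) × 48 × 0.85 / (72 × 80) = 0.602 mg/dL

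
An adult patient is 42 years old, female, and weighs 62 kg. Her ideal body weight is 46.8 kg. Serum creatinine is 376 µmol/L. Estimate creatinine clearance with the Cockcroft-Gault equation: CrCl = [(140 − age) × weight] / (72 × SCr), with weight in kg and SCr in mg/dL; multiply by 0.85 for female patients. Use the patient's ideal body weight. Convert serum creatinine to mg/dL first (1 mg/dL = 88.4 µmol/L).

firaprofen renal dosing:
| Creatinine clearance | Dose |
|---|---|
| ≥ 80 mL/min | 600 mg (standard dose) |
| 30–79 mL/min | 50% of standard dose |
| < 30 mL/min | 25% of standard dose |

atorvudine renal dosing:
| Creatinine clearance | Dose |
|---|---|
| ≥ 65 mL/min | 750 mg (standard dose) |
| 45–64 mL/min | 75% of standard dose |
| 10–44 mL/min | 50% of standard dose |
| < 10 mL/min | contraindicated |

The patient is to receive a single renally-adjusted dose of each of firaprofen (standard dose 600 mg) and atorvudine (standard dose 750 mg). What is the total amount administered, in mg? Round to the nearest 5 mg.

525 mg

SCr = 376 / 88.4 = 4.253 mg/dL
CrCl = (140 − 42) × 46.8 / (72 × 4.253) × 0.85 = 4586.4 / 306.22 × 0.85 ≈ 12.7 mL/min
CrCl ≈ 13 mL/min.
firaprofen: < 30 mL/min → 25% of 600 mg = 150 mg.
atorvudine: 10–44 mL/min → 50% of 750 mg = 375 mg.
Total = 150 + 375 = 525 mg.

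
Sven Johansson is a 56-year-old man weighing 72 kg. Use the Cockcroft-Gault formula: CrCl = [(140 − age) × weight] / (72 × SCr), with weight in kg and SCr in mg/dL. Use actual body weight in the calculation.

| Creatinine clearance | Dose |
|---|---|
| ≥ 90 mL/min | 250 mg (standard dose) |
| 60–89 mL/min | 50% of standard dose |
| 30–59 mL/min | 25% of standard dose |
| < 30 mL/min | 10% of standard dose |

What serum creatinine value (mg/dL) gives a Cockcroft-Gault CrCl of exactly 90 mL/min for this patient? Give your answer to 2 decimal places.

Standard dose requires CrCl ≥ 90 mL/min.
Set (140 − 56) × 72 / (72 × SCr) = 90
SCr = (140 − 56) × 72 / (72 × 90) = 0.933 mg/dL

0.93 mg/dL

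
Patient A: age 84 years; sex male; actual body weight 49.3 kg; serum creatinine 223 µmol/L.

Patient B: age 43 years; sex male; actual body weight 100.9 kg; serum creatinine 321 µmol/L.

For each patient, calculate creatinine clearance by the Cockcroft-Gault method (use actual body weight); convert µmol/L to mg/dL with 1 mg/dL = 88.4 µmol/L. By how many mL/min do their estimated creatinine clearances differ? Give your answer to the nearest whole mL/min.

22 mL/min

Patient A: SCr = 223 / 88.4 = 2.523 mg/dL
Patient A: CrCl = (140 − 84) × 49.3 / (72 × 2.523) = 2760.8 / 181.66 ≈ 15.2 mL/min
Patient B: SCr = 321 / 88.4 = 3.631 mg/dL
Patient B: CrCl = (140 − 43) × 100.9 / (72 × 3.631) = 9787.3 / 261.43 ≈ 37.4 mL/min
|15.2 − 37.4| = 22.2 mL/min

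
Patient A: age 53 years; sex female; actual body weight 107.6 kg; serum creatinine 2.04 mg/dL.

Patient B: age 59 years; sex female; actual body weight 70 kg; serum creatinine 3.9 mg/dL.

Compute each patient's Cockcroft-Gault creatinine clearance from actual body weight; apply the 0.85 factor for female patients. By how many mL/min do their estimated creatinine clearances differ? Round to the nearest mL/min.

37 mL/min

Patient A: CrCl = (140 − 53) × 107.6 / (72 × 2.04) × 0.85 = 9361.2 / 146.88 × 0.85 ≈ 54.2 mL/min
Patient B: CrCl = (140 − 59) × 70 / (72 × 3.9) × 0.85 = 5670.0 / 280.80 × 0.85 ≈ 17.2 mL/min
|54.2 − 17.2| = 37.0 mL/min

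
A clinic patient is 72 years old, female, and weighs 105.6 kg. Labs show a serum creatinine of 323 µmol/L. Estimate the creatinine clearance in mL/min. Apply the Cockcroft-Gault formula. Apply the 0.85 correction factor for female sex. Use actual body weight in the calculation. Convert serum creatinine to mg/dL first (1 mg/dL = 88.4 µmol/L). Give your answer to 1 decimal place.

23.2 mL/min

SCr = 323 / 88.4 = 3.654 mg/dL
CrCl = (140 − 72) × 105.6 / (72 × 3.654) × 0.85 = 7180.8 / 263.09 × 0.85 ≈ 23.2 mL/min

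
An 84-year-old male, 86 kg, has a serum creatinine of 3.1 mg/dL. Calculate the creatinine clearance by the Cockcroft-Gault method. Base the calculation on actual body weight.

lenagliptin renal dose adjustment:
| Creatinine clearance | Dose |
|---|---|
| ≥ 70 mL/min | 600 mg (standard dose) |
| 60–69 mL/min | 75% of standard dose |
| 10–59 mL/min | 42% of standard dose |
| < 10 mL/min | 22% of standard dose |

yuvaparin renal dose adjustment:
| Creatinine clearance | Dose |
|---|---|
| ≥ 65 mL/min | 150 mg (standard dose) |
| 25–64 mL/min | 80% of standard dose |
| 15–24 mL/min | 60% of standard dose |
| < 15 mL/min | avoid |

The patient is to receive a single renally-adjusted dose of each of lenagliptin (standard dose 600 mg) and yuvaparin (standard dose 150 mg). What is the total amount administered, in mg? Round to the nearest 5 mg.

340 mg

CrCl = (140 − 84) × 86 / (72 × 3.1) = 4816.0 / 223.20 ≈ 21.6 mL/min
CrCl ≈ 22 mL/min.
lenagliptin: 10–59 mL/min → 42% of 600 mg = 252 mg.
yuvaparin: 15–24 mL/min → 60% of 150 mg = 90 mg.
Total = 252 + 90 = 342 mg.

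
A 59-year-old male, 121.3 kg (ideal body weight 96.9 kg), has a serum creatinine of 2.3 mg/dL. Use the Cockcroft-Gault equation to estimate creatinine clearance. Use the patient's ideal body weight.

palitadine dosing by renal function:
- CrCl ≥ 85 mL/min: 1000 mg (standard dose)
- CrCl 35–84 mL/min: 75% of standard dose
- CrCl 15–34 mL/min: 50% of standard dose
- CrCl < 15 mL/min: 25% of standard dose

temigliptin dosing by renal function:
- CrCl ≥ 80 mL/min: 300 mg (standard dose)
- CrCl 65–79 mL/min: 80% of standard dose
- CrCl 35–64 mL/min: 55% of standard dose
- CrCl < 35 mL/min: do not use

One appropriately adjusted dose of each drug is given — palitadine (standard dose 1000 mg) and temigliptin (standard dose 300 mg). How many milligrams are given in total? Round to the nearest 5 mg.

915 mg

CrCl = (140 − 59) × 96.9 / (72 × 2.3) = 7848.9 / 165.60 ≈ 47.4 mL/min
CrCl ≈ 47 mL/min.
palitadine: 35–84 mL/min → 75% of 1000 mg = 750 mg.
temigliptin: 35–64 mL/min → 55% of 300 mg = 165 mg.
Total = 750 + 165 = 915 mg.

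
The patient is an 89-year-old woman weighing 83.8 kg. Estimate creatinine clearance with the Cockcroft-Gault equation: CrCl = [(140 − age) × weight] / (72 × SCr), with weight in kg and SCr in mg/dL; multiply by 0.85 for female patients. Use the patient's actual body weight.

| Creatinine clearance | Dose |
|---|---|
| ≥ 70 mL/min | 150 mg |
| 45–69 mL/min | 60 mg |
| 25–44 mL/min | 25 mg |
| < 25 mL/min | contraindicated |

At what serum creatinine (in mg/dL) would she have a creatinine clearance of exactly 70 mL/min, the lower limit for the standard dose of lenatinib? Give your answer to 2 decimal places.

0.72 mg/dL

Standard dose requires CrCl ≥ 70 mL/min.
Set (140 − 89) × 83.8 × 0.85 / (72 × SCr) = 70
SCr = (140 − 89) × 83.8 × 0.85 / (72 × 70) = 0.721 mg/dL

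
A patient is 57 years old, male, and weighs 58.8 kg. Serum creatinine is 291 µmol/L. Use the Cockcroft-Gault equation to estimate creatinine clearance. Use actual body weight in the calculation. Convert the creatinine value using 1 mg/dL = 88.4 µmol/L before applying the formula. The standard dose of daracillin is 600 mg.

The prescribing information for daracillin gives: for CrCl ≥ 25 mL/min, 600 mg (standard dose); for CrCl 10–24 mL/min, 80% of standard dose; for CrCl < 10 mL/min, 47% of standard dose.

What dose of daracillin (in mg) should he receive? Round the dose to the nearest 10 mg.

480 mg

SCr = 291 / 88.4 = 3.292 mg/dL
CrCl = (140 − 57) × 58.8 / (72 × 3.292) = 4880.4 / 237.02 ≈ 20.6 mL/min
CrCl ≈ 21 mL/min → bracket 10–24 mL/min.
80% of 600 mg = 480 mg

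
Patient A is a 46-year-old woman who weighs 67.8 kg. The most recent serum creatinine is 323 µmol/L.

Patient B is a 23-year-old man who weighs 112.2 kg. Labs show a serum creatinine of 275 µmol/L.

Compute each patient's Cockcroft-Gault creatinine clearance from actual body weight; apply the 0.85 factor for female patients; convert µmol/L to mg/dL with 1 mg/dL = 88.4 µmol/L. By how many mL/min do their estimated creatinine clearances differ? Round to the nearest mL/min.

Patient A: SCr = 323 / 88.4 = 3.654 mg/dL
Patient A: CrCl = (140 − 46) × 67.8 / (72 × 3.654) × 0.85 = 6373.2 / 263.09 × 0.85 ≈ 20.6 mL/min
Patient B: SCr = 275 / 88.4 = 3.111 mg/dL
Patient B: CrCl = (140 − 23) × 112.2 / (72 × 3.111) = 13127.4 / 223.99 ≈ 58.6 mL/min
|20.6 − 58.6| = 38.0 mL/min

38 mL/min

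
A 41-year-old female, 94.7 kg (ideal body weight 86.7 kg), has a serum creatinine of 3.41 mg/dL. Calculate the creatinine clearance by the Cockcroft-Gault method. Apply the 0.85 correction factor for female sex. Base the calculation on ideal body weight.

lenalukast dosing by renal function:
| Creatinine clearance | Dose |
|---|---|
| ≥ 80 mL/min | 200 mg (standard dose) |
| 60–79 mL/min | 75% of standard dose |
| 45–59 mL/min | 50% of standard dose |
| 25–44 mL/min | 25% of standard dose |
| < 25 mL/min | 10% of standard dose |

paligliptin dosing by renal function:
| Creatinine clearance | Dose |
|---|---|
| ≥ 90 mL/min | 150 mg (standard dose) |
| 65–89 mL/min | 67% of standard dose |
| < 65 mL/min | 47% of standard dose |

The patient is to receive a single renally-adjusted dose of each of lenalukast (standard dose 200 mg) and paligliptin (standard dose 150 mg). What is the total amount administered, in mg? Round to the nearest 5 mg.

120 mg

CrCl = (140 − 41) × 86.7 / (72 × 3.41) × 0.85 = 8583.3 / 245.52 × 0.85 ≈ 29.7 mL/min
CrCl ≈ 30 mL/min.
lenalukast: 25–44 mL/min → 25% of 200 mg = 50 mg.
paligliptin: < 65 mL/min → 47% of 150 mg = 70.5 mg.
Total = 50 + 70.5 = 120.5 mg.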